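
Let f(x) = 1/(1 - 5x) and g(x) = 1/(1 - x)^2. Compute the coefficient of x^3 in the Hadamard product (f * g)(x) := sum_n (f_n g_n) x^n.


f has coefficients f_k = 5^k. For g = 1/(1 - x)^2 the coefficient is g_k = C(k + 1, 1) = k + 1. The Hadamard coefficient is (f * g)_k = 5^k * (k + 1).
For k = 3: 5^3 * 4 = 125 * 4 = 500.

500


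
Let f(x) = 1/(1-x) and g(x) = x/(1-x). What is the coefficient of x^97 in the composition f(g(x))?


First simplify the composition: f(g(x)) = 1/(1 - x/(1-x)) = (1-x)/((1-x) - x) = (1-x)/(1-2x).
Now extract the coefficient. Write (1-x)/(1-2x) = 1/(1-2x) - x/(1-2x).
The coefficient of x^n in 1/(1-2x) is 2^n, and in x/(1-2x) is 2^(n-1) (for n >= 1).
So the coefficient of x^97 is 2^97 - 2^96 = 158456325028528675187087900672 - 79228162514264337593543950336 = 79228162514264337593543950336.

79228162514264337593543950336


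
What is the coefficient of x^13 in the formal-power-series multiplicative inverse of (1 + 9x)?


The inverse is 1/(1 + 9x). Apply the geometric identity 1/(1 - y) = sum_{k>=0} y^k with y = -9x:
1/(1 + 9x) = sum_{k>=0} (-9)^k x^k.
So the coefficient of x^13 is (-9)^13 = -2541865828329.

-2541865828329


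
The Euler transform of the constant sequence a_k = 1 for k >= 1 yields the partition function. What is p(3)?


The Euler transform converts the sequence a_k = 1 into the number of integer partitions.
Using the recurrence or dynamic programming:
p(3) = 3

3


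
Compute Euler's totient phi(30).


phi(n) counts integers in [1, n] coprime to n. Using the multiplicative formula phi(n) = n * prod_{p | n} (1 - 1/p):
30 = 2 * 3 * 5, so
phi(30) = 30 * (1 - 1/2) * (1 - 1/3) * (1 - 1/5) = 8.

8


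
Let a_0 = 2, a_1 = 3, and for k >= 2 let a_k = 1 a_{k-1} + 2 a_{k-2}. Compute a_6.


Iterating the recurrence forward:
a_0 = 2
a_1 = 3
a_2 = 1*3 + 2*2 = 7
a_3 = 1*7 + 2*3 = 13
a_4 = 1*13 + 2*7 = 27
a_5 = 1*27 + 2*13 = 53
a_6 = 1*53 + 2*27 = 107
So a_6 = 107.

107


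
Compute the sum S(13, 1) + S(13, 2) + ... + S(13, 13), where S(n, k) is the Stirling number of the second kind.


By definition, S(n, k) counts partitions of an n-set into exactly k nonempty blocks.
Computing row n = 13 for k = 1..13:
S(13, k): 1, 4095, 261625, 2532530, 7508501, 9321312, 5715424, 1899612, 359502, 39325, 2431, 78, 1
Sum = 27644437. (This equals Bell_13 since the sum runs over all k.)

27644437


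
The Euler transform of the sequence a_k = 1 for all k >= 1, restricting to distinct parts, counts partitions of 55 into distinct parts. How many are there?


Partitions of 55 into distinct parts can be computed via generating function.
Product (1+x)(1+x^2)(1+x^3)...
The coefficient of x^55 = 6378

6378


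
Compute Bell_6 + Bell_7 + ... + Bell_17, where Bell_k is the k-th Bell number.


Recall Bell_k counts set partitions of a k-set (with Bell_0 = 1 by convention).
Bell_6 through Bell_17: 203, 877, 4140, 21147, 115975, 678570, 4213597, 27644437, 190899322, 1382958545, 10480142147, 82864869804
Sum = 203 + 877 + 4140 + 21147 + 115975 + 678570 + 4213597 + 27644437 + 190899322 + 1382958545 + 10480142147 + 82864869804 = 94951548764.

94951548764


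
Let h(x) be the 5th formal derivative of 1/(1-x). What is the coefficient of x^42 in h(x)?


Differentiating 5 times: d^5/dx^5 [1/(1-x)] = 5!/(1-x)^6.
The expansion 1/(1-x)^6 = sum_{k>=0} C(k+5, 5) x^k, so the coefficient of x^n in 5!/(1-x)^6 is 5! * C(n+5, 5).
For n = 42: 120 * C(47, 5) = 120 * 1533939 = 184072680

184072680


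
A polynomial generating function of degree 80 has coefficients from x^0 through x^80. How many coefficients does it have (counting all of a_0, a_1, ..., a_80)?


A polynomial of degree 80 takes the form a_0 + a_1 x + ... + a_80 x^80.
The number of coefficients is 80 + 1 = 81.

81


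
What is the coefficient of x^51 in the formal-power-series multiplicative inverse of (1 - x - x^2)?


Let the inverse be f(x) = sum_{k>=0} a_k x^k. From f(x) * (1 - x - x^2) = 1 and matching coefficients:
 x^0: a_0 = 1.
 x^1: a_1 - a_0 = 0, so a_1 = 1.
 x^k (k >= 2): a_k - a_{k-1} - a_{k-2} = 0, i.e. a_k = a_{k-1} + a_{k-2}.
This is the Fibonacci-type recurrence shifted so that a_0 = a_1 = 1.
Iterating: a_0=1, a_1=1, a_2=2, a_3=3, a_4=5, a_5=8, a_6=13, a_7=21, a_8=34, a_9=55, ...
a_51 = 32951280099.

32951280099


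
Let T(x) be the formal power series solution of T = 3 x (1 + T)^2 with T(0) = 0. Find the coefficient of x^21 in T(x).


Apply the Lagrange inversion formula: if T = 3 x * phi(T) with phi(t) = (1 + t)^2, then [x^n] T = 3^n * (1/n) [t^(n-1)] phi(t)^n = 3^n * (1/n) [t^(n-1)] (1 + t)^(2n) = 3^n * (1/n) C(2n, n-1).
Using the identity C(2n, n-1) = C(2n, n) * n / (n+1), the unscaled factor equals C(2n, n) / (n+1) = C_n, the n-th Catalan number.
For n = 21: C_21 = C(42, 21) / 22 = 538257874440/22 = 24466267020.
With the 3^21 = 10460353203 factor, the coefficient is 10460353203 * 24466267020 = 255925794588110265060.

255925794588110265060


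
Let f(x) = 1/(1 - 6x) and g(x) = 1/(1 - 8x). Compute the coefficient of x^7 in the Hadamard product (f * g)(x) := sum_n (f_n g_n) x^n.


f has coefficients f_k = 6^k and g has coefficients g_k = 8^k, so the Hadamard product has coefficient (f*g)_k = 6^k * 8^k = 48^k.
For k = 7: 48^7 = 587068342272.

587068342272


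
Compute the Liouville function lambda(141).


The Liouville function is lambda(k) = (-1)^Omega(k), where Omega(k) counts the prime factors of k with multiplicity.
Factoring: 141 = 3 * 47, so Omega(141) = 2.
lambda(141) = (-1)^2 = 1.

1


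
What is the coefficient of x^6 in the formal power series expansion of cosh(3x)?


The Maclaurin series is cosh(t) = sum_{m>=0} t^(2m) / (2m)!, so substituting t = 3x, only even powers of x are nonzero, with coefficient of x^(2m) equal to 3^(2m) / (2m)!.
For x^6 the coefficient is 3^6/6! = 729/720 = 81/80.

81/80


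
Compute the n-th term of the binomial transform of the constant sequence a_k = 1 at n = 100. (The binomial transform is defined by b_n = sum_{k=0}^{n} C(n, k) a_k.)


With a_k = 1 for all k, b_n = sum_{k=0}^{n} C(n, k) = 2^n by the binomial theorem.
For n = 100: 2^100 = 1267650600228229401496703205376.

1267650600228229401496703205376


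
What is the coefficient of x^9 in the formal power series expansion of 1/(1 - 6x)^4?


The general identity 1/(1 - c x)^r = sum_{k>=0} c^k C(k + r - 1, r - 1) x^k follows by substituting y = c x into 1/(1 - y)^r = sum_{k>=0} C(k + r - 1, r - 1) y^k.
For c = 6, r = 4, k = 9:
6^9 * C(12, 3) = 10077696 * 220 = 2217093120.

2217093120


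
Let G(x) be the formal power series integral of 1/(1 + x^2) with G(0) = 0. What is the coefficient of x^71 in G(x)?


1/(1 + x^2) = sum_{j>=0} (-1)^j x^(2j). Integrating termwise with G(0) = 0:
G(x) = sum_{j>=0} (-1)^j x^(2j+1) / (2j+1) = arctan(x).
Only odd powers are nonzero. For x^71 write 71 = 2*35 + 1, giving
(-1)^35 / 71 = -1/71 = -1/71.

-1/71


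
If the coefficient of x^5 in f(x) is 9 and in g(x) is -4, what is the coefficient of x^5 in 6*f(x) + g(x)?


Scalar multiplication scales coefficients: 6 * 9 = 54.
Then add the g coefficient: 54 + -4
= 50

50


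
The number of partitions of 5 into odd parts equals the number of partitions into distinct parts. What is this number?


Computing partitions of 5 into odd parts (1, 3, 5, ...):
Using the generating function prod_{k>=0} 1/(1-x^(2k+1)),
the count is 3

3


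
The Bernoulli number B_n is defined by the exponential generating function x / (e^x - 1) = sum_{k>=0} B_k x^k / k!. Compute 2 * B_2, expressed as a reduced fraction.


Bernoulli numbers can also be computed recursively via B_0 = 1 and sum_{j=0}^{m} C(m+1, j) B_j = 0 for m >= 1. Odd-index Bernoulli numbers vanish for k >= 3.
Computing B_2 = 1/6, so 2 * B_2 = 2 * 1/6 = 1/3.

1/3


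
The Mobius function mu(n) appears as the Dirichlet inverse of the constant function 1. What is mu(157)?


157 = 157 (all distinct primes).
mu(157) = (-1)^1 = -1

-1


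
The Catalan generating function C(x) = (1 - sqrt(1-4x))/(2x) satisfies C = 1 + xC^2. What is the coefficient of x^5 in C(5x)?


Substituting x -> 5x scales the n-th coefficient by 5^n, so [x^5] C(5x) = 5^5 * C_5.
C_5 = C(2*5, 5)/(6) = 252/6 = 42.
So 5^5 * 42 = 3125 * 42 = 131250.

131250


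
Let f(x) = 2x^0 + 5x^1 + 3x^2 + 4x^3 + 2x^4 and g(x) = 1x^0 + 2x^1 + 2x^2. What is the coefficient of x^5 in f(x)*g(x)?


Cauchy product at x^5:
4*2 + 2*2
= 12

12


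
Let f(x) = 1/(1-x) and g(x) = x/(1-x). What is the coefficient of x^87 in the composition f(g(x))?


First simplify the composition: f(g(x)) = 1/(1 - x/(1-x)) = (1-x)/((1-x) - x) = (1-x)/(1-2x).
Now extract the coefficient. Write (1-x)/(1-2x) = 1/(1-2x) - x/(1-2x).
The coefficient of x^n in 1/(1-2x) is 2^n, and in x/(1-2x) is 2^(n-1) (for n >= 1).
So the coefficient of x^87 is 2^87 - 2^86 = 154742504910672534362390528 - 77371252455336267181195264 = 77371252455336267181195264.

77371252455336267181195264


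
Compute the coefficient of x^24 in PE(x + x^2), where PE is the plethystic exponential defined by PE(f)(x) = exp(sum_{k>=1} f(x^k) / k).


With f(x) = x + x^2, the exponent is sum_{k>=1} (x^k + x^(2k)) / k = -ln(1 - x) - ln(1 - x^2). Exponentiating:
PE(x + x^2) = 1 / ((1 - x)(1 - x^2)).
This is the generating function for partitions of n into parts of size 1 or 2. The number of 2's can be any j in 0..12, and the rest are 1's, so
[x^24] = floor(24/2) + 1 = 13.

13


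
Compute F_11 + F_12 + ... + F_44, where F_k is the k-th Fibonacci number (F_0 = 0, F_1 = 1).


Use the identity sum_{k=0}^{N} F_k = F_{N+2} - 1 (which follows from F_{k+2} - F_{k+1} = F_k). Then
sum_{k=11}^{44} F_k = (F_{46} - 1) - (F_{12} - 1) = F_{46} - F_{12}.
Computing: F_{46} = 1836311903, F_{12} = 144, so
Sum = 1836311903 - 144 = 1836311759.

1836311759


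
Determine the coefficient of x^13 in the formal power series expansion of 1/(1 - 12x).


The geometric series identity gives 1/(1 - c x) = sum_{k>=0} c^k x^k, so the coefficient of x^k is c^k.
Here c = 12 and k = 13.
Computing: 12^13 = 106993205379072

106993205379072


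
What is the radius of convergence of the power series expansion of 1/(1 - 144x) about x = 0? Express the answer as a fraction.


Expanding 1/(1 - 144x) = sum_{k>=0} 144^k x^k, the series converges when |144x| < 1, i.e., |x| < 1/144.
So the radius of convergence is 1/144 = 1/144.

1/144


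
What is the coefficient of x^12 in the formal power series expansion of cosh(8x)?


The Maclaurin series is cosh(t) = sum_{m>=0} t^(2m) / (2m)!, so substituting t = 8x, only even powers of x are nonzero, with coefficient of x^(2m) equal to 8^(2m) / (2m)!.
For x^12 the coefficient is 8^12/12! = 68719476736/479001600 = 67108864/467775.

67108864/467775


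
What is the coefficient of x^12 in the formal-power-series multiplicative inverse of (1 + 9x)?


The inverse is 1/(1 + 9x). Apply the geometric identity 1/(1 - y) = sum_{k>=0} y^k with y = -9x:
1/(1 + 9x) = sum_{k>=0} (-9)^k x^k.
So the coefficient of x^12 is (-9)^12 = 282429536481.

282429536481


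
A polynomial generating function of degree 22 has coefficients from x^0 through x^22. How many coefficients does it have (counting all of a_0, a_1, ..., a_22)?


A polynomial of degree 22 takes the form a_0 + a_1 x + ... + a_22 x^22.
The number of coefficients is 22 + 1 = 23.

23


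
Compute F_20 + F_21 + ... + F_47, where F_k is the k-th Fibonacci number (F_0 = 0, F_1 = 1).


Use the identity sum_{k=0}^{N} F_k = F_{N+2} - 1 (which follows from F_{k+2} - F_{k+1} = F_k). Then
sum_{k=20}^{47} F_k = (F_{49} - 1) - (F_{21} - 1) = F_{49} - F_{21}.
Computing: F_{49} = 7778742049, F_{21} = 10946, so
Sum = 7778742049 - 10946 = 7778731103.

7778731103


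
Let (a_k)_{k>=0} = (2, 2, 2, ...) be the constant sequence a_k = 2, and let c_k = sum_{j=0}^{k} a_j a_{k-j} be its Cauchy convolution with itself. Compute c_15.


Since a_j = 2 for all j >= 0, the convolution sum becomes
c_k = sum_{j=0}^{k} 2 * 2 = 4 * (k + 1).
Equivalently, the generating function of (a_k) is 2/(1 - x) and its square is 4/(1 - x)^2 = sum_{k>=0} 4(k + 1) x^k.
For k = 15: 4 * 16 = 64.

64


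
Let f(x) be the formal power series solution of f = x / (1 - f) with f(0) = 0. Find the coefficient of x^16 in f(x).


Apply Lagrange inversion: f = x * phi(f) with phi(t) = 1/(1 - t), so
[x^n] f = (1/n) [t^(n-1)] phi(t)^n = (1/n) [t^(n-1)] (1 - t)^(-n) = (1/n) C(2n - 2, n - 1) = C_{n-1}.
For n = 16: C_15 = C(30, 15) / 16 = 155117520/16 = 9694845 = 9694845.

9694845


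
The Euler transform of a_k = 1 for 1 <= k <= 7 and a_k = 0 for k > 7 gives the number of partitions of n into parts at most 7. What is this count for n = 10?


Partitions of 10 into parts at most 7:
Using generating function (1-x)^(-1)(1-x^2)^(-1)...(1-x^7)^(-1),
the coefficient of x^10 = 38

38


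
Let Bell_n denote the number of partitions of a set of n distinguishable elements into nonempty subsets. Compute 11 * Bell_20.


Bell_20 can be computed from the Bell triangle or from Dobinski's identity Bell_n = (1/e) * sum_{k>=0} k^n / k!.
Computing Bell_20 = 51724158235372.
Then 11 * 51724158235372 = 568965740589092.

568965740589092


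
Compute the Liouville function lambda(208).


The Liouville function is lambda(k) = (-1)^Omega(k), where Omega(k) counts the prime factors of k with multiplicity.
Factoring: 208 = 2 * 2 * 2 * 2 * 13, so Omega(208) = 5.
lambda(208) = (-1)^5 = -1.

-1


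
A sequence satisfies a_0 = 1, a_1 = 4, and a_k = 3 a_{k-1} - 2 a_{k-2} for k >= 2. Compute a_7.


The characteristic equation is t^2 - 3 t + 2 = 0, with roots r_1 = 2 and r_2 = 1 (so c_1 = r_1 + r_2, c_2 = -r_1 r_2 as required).
One can use the closed form a_n = A r_1^n + B r_2^n, but direct iteration is more reliable:
a_0 = 1, a_1 = 4, a_2 = 10, a_3 = 22, a_4 = 46, a_5 = 94, a_6 = 190, a_7 = 382.
So a_7 = 382.

382


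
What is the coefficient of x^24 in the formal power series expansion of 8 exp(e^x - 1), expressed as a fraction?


exp(e^x - 1) is the exponential generating function for the Bell numbers Bell_k: exp(e^x - 1) = sum_{k>=0} Bell_k x^k / k!.
So the coefficient of x^24 in 8 exp(e^x - 1) is 8 Bell_24 / 24!.
Computing: Bell_24 = 445958869294805289 and 24! = 620448401733239439360000, giving
8 * 445958869294805289/620448401733239439360000 = 148652956431601763/25852016738884976640000.

148652956431601763/25852016738884976640000


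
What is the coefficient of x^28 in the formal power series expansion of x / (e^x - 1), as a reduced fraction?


The exponential generating function for Bernoulli numbers is
x / (e^x - 1) = sum_{k>=0} B_k x^k / k!.
So the coefficient of x^28 in x / (e^x - 1) is B_28 / 28!.
Computing: B_28 = -23749461029/870, 28! = 304888344611713860501504000000, giving
-23749461029/870 / 304888344611713860501504000000 = -3392780147/37893265687455865519472640000000.

-3392780147/37893265687455865519472640000000


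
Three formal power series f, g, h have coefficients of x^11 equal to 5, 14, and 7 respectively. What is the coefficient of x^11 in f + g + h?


Series addition is componentwise:
5 + 14 + 7
= 26

26


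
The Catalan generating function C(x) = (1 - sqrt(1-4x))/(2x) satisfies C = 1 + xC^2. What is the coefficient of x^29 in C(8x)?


Substituting x -> 8x scales the n-th coefficient by 8^n, so [x^29] C(8x) = 8^29 * C_29.
C_29 = C(2*29, 29)/(30) = 30067266499541040/30 = 1002242216651368.
So 8^29 * 1002242216651368 = 154742504910672534362390528 * 1002242216651368 = 155089471131857638828353377202691641442304.

155089471131857638828353377202691641442304


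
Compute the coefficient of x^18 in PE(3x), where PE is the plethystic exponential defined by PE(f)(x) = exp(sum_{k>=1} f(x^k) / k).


With f(x) = 3x, the exponent is sum_{k>=1} 3 x^k / k = 3 * (-ln(1 - x)). Exponentiating:
PE(3x) = exp(-3 ln(1 - x)) = 1/(1 - x)^3.
By the negative binomial expansion, [x^n] 1/(1 - x)^3 = C(n + 2, 2).
For n = 18: C(20, 2) = 190.

190


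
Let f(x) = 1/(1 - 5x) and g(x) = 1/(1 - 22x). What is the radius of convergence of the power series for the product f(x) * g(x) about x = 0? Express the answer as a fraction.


The radius of 1/(1 - 5x) is 1/5 (nearest singularity at x = 1/5), and the radius of 1/(1 - 22x) is 1/22.
The product f(x)*g(x) = 1/((1 - 5x)(1 - 22x)) has singularities at both 1/5 and 1/22, so its radius of convergence is the distance to the nearest one:
min(1/5, 1/22) = 1/22.

1/22


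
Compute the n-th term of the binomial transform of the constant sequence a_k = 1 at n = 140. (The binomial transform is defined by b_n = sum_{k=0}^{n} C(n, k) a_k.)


With a_k = 1 for all k, b_n = sum_{k=0}^{n} C(n, k) = 2^n by the binomial theorem.
For n = 140: 2^140 = 1393796574908163946345982392040522594123776.

1393796574908163946345982392040522594123776


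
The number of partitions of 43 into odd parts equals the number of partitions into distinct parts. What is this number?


Computing partitions of 43 into odd parts (1, 3, 5, ...):
Using the generating function prod_{k>=0} 1/(1-x^(2k+1)),
the count is 1610

1610


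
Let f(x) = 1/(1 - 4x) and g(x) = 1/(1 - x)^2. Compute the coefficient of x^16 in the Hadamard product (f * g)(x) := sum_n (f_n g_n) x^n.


f has coefficients f_k = 4^k. For g = 1/(1 - x)^2 the coefficient is g_k = C(k + 1, 1) = k + 1. The Hadamard coefficient is (f * g)_k = 4^k * (k + 1).
For k = 16: 4^16 * 17 = 4294967296 * 17 = 73014444032.

73014444032


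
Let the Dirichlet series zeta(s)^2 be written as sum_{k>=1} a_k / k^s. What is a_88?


The Dirichlet convolution of the constant function 1 with itself gives (1 * 1)(k) = sum_{d | k} 1 = d(k), the number of positive divisors of k.
Since zeta(s) = sum_{k>=1} 1/k^s, we have zeta(s)^2 = sum_{k>=1} d(k)/k^s, so a_k = d(k).
For k = 88: the divisors are 1, 2, 4, 8, 11, 22, 44, 88.
Count = 8.

8


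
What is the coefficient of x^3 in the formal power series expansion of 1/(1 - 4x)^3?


The general identity 1/(1 - c x)^r = sum_{k>=0} c^k C(k + r - 1, r - 1) x^k follows by substituting y = c x into 1/(1 - y)^r = sum_{k>=0} C(k + r - 1, r - 1) y^k.
For c = 4, r = 3, k = 3:
4^3 * C(5, 2) = 64 * 10 = 640.

640


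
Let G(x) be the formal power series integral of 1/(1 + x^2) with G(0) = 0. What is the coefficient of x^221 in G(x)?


1/(1 + x^2) = sum_{j>=0} (-1)^j x^(2j). Integrating termwise with G(0) = 0:
G(x) = sum_{j>=0} (-1)^j x^(2j+1) / (2j+1) = arctan(x).
Only odd powers are nonzero. For x^221 write 221 = 2*110 + 1, giving
(-1)^110 / 221 = 1/221 = 1/221.

1/221


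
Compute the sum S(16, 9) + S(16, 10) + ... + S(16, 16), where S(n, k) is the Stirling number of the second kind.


By definition, S(n, k) counts partitions of an n-set into exactly k nonempty blocks.
Computing row n = 16 for k = 9..16:
S(16, k): 820784250, 193754990, 28936908, 2757118, 165620, 6020, 120, 1
Sum = 1046405027.

1046405027


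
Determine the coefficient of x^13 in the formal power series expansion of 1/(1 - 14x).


The geometric series identity gives 1/(1 - c x) = sum_{k>=0} c^k x^k, so the coefficient of x^k is c^k.
Here c = 14 and k = 13.
Computing: 14^13 = 793714773254144

793714773254144


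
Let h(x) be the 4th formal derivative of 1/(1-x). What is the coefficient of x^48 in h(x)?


Differentiating 4 times: d^4/dx^4 [1/(1-x)] = 4!/(1-x)^5.
The expansion 1/(1-x)^5 = sum_{k>=0} C(k+4, 4) x^k, so the coefficient of x^n in 4!/(1-x)^5 is 4! * C(n+4, 4).
For n = 48: 24 * C(52, 4) = 24 * 270725 = 6497400

6497400


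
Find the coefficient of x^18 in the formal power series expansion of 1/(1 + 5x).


Write 1/(1 + c x) = 1/(1 - (-c) x) and apply the geometric-series identity
1/(1 - y) = sum_{k>=0} y^k to get 1/(1 + c x) = sum_{k>=0} (-c)^k x^k.
So the coefficient of x^k is (-c)^k = (-1)^k * c^k.
Here c = 5 and k = 18:
(-5)^18 = 1 * 3814697265625 = 3814697265625

3814697265625


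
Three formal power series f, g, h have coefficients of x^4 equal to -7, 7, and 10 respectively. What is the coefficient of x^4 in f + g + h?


Series addition is componentwise:
-7 + 7 + 10
= 10

10


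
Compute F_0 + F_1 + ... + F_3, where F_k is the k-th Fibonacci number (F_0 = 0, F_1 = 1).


Use the identity sum_{k=0}^{N} F_k = F_{N+2} - 1 (which follows from F_{k+2} - F_{k+1} = F_k). Then
sum_{k=0}^{3} F_k = (F_{5} - 1) - (F_{1} - 1) = F_{5} - F_{1}.
Computing: F_{5} = 5, F_{1} = 1, so
Sum = 5 - 1 = 4.

4


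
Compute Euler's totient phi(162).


phi(n) counts integers in [1, n] coprime to n. Using the multiplicative formula phi(n) = n * prod_{p | n} (1 - 1/p):
162 = 2 * 3^4, so
phi(162) = 162 * (1 - 1/2) * (1 - 1/3) = 54.

54


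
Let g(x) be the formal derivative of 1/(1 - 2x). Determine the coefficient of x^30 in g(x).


Differentiate termwise: d/dx sum_{k>=0} 2^k x^k = sum_{k>=1} k 2^k x^(k-1) = sum_{j>=0} (j+1) 2^(j+1) x^j.
Equivalently, d/dx [1/(1 - 2x)] = 2/(1 - 2x)^2.
For j = 30: 31 * 2^31 = 31 * 2147483648 = 66571993088.

66571993088


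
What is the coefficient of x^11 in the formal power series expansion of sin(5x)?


The Maclaurin series is sin(t) = sum_{k>=0} (-1)^k t^(2k+1) / (2k+1)!, so substituting t = 5x, only odd powers of x are nonzero, with coefficient of x^(2k+1) equal to (-1)^k 5^(2k+1) / (2k+1)!.
Write 11 = 2*5 + 1, giving the coefficient (-1)^5 * 5^11 / 11! = -48828125/39916800 = -1953125/1596672.

-1953125/1596672


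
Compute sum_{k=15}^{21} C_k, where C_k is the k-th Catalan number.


C_15 through C_21: 9694845, 35357670, 129644790, 477638700, 1767263190, 6564120420, 24466267020
Sum = 9694845 + 35357670 + 129644790 + 477638700 + 1767263190 + 6564120420 + 24466267020
= 33449986635

33449986635


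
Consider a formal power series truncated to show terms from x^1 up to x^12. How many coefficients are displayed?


From x^1 to x^12 inclusive, the count is 12 - 1 + 1 = 12.

12


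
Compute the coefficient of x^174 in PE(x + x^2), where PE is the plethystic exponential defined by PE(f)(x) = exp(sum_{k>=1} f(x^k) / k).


With f(x) = x + x^2, the exponent is sum_{k>=1} (x^k + x^(2k)) / k = -ln(1 - x) - ln(1 - x^2). Exponentiating:
PE(x + x^2) = 1 / ((1 - x)(1 - x^2)).
This is the generating function for partitions of n into parts of size 1 or 2. The number of 2's can be any j in 0..87, and the rest are 1's, so
[x^174] = floor(174/2) + 1 = 88.

88


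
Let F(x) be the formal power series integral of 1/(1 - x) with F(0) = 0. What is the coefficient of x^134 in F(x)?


1/(1 - x) = sum_{k>=0} x^k. Integrating termwise and using F(0) = 0 gives
F(x) = sum_{k>=0} x^(k+1) / (k+1) = sum_{m>=1} x^m / m = -ln(1 - x).
So the coefficient of x^134 is 1/134 = 1/134.

1/134


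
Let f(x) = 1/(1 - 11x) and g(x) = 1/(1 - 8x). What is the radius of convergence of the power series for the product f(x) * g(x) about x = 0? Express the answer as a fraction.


The radius of 1/(1 - 11x) is 1/11 (nearest singularity at x = 1/11), and the radius of 1/(1 - 8x) is 1/8.
The product f(x)*g(x) = 1/((1 - 11x)(1 - 8x)) has singularities at both 1/11 and 1/8, so its radius of convergence is the distance to the nearest one:
min(1/11, 1/8) = 1/11.

1/11


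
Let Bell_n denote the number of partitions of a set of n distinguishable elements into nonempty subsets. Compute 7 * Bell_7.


Bell_7 can be computed from the Bell triangle or from Dobinski's identity Bell_n = (1/e) * sum_{k>=0} k^n / k!.
Computing Bell_7 = 877.
Then 7 * 877 = 6139.

6139


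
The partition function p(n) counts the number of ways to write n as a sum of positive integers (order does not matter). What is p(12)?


Using the generating function prod_{k>=1} 1/(1-x^k), we compute p(12).
By dynamic programming over parts 1 through 12:
p(12) = 77

77


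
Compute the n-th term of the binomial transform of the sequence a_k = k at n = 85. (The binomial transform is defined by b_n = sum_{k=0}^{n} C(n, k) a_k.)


With a_k = k, b_n = sum_{k=0}^{n} C(n, k) k. Using k * C(n, k) = n * C(n-1, k-1) gives b_n = n * sum_{k>=1} C(n-1, k-1) = n * 2^(n-1).
For n = 85: 85 * 2^84 = 85 * 19342813113834066795298816 = 1644139114675895677600399360.

1644139114675895677600399360


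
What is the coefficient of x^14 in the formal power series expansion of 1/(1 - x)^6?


The expansion 1/(1 - x)^r = sum_{k>=0} C(k + r - 1, r - 1) x^k follows from the multiset / negative-binomial theorem (or from repeated differentiation of the geometric series).
For r = 6 and k = 14:
C(19, 5) = 121645100408832000 / (120 * 87178291200) = 11628.

11628


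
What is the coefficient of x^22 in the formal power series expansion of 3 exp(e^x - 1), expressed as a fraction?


exp(e^x - 1) is the exponential generating function for the Bell numbers Bell_k: exp(e^x - 1) = sum_{k>=0} Bell_k x^k / k!.
So the coefficient of x^22 in 3 exp(e^x - 1) is 3 Bell_22 / 22!.
Computing: Bell_22 = 4506715738447323 and 22! = 1124000727777607680000, giving
3 * 4506715738447323/1124000727777607680000 = 88366975263673/7346409985474560000.

88366975263673/7346409985474560000


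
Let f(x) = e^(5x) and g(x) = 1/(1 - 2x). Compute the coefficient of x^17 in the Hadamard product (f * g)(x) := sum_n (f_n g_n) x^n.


Expanding: f_k = 5^k/k! (from e^(5x)) and g_k = 2^k (from 1/(1 - 2x)). So the Hadamard coefficient (f * g)_k = 5^k 2^k / k! = (10)^k / k!.
For k = 17: 10^17/17! = 100000000000000000/355687428096000 = 24414062500/86837751.

24414062500/86837751


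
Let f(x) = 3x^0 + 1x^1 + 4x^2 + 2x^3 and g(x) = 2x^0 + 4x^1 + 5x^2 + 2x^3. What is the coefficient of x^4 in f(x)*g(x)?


Cauchy product at x^4:
1*2 + 4*5 + 2*4
= 30

30


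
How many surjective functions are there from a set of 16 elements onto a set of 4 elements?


By inclusion-exclusion on which target elements are missed, the number of surjections from an n-set onto a k-set is
surj(n, k) = sum_{j=0}^{k} (-1)^j C(k, j) (k - j)^n.
Equivalently surj(n, k) = k! * S(n, k), where S(n, k) is the Stirling number of the second kind.
For n = 16, k = 4:
S(16, 4) = 171798901, so
surj = 4! * 171798901 = 24 * 171798901 = 4123173624.

4123173624


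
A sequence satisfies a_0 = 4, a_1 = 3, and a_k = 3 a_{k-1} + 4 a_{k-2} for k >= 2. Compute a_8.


The characteristic equation is t^2 - 3 t - 4 = 0, with roots r_1 = 4 and r_2 = -1 (so c_1 = r_1 + r_2, c_2 = -r_1 r_2 as required).
One can use the closed form a_n = A r_1^n + B r_2^n, but direct iteration is more reliable:
a_0 = 4, a_1 = 3, a_2 = 25, a_3 = 87, a_4 = 361, a_5 = 1431, a_6 = 5737, a_7 = 22935, a_8 = 91753.
So a_8 = 91753.

91753


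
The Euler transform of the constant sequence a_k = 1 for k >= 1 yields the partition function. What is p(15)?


The Euler transform converts the sequence a_k = 1 into the number of integer partitions.
Using the recurrence or dynamic programming:
p(15) = 176

176


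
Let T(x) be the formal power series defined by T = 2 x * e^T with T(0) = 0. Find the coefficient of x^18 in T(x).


Apply the Lagrange inversion formula: if T = 2 x * phi(T) with phi(t) = e^t, then
[x^n] T = 2^n * (1/n) [t^(n-1)] phi(t)^n = 2^n * (1/n) [t^(n-1)] e^(n t) = 2^n * (1/n) * n^(n-1) / (n-1)! = 2^n * n^(n-1) / n!.
When c = 1 this is the Cayley count of rooted labeled trees on n vertices, divided by n!.
For n = 18: 2^18 * 18^17 / 18! = 262144 * 2185911559738696531968/6402373705728000 = 1332669751402954752/14889875.

1332669751402954752/14889875


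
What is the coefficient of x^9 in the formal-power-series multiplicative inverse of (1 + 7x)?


The inverse is 1/(1 + 7x). Apply the geometric identity 1/(1 - y) = sum_{k>=0} y^k with y = -7x:
1/(1 + 7x) = sum_{k>=0} (-7)^k x^k.
So the coefficient of x^9 is (-7)^9 = -40353607.

-40353607


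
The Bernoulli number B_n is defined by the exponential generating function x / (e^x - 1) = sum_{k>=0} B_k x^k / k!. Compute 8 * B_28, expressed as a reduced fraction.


Bernoulli numbers can also be computed recursively via B_0 = 1 and sum_{j=0}^{m} C(m+1, j) B_j = 0 for m >= 1. Odd-index Bernoulli numbers vanish for k >= 3.
Computing B_28 = -23749461029/870, so 8 * B_28 = 8 * -23749461029/870 = -94997844116/435.

-94997844116/435


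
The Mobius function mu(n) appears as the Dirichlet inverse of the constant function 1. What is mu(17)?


17 = 17 (all distinct primes).
mu(17) = (-1)^1 = -1

-1


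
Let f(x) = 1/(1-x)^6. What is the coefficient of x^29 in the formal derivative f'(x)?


Differentiate: d/dx [ 1/(1-x)^r ] = r / (1-x)^(r+1).
Here r = 6, so f'(x) = 6 / (1-x)^7.
The expansion of 1/(1-x)^(r+1) has coefficient of x^n equal to C(n+r, r).
So the coefficient of x^29 in f'(x) is
6 * C(35, 6) = 6 * 1623160 = 9738960

9738960


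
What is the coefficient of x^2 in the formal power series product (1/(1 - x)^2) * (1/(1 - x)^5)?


Combine the factors: (1/(1 - x)^2) * (1/(1 - x)^5) = 1/(1 - x)^7.
Then use 1/(1 - x)^r = sum_{k>=0} C(k + r - 1, r - 1) x^k with r = 7 and k = 2:
C(8, 6) = 28.

28


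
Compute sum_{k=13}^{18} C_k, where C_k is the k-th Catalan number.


C_13 through C_18: 742900, 2674440, 9694845, 35357670, 129644790, 477638700
Sum = 742900 + 2674440 + 9694845 + 35357670 + 129644790 + 477638700
= 655753345

655753345


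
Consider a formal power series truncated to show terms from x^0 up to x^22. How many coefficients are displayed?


From x^0 to x^22 inclusive, the count is 22 - 0 + 1 = 23.

23


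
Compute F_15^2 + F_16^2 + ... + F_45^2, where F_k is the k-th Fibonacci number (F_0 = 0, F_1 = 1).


There is a standard identity sum_{k=0}^{N} F_k^2 = F_N * F_{N+1} (proved inductively from the telescoping relation F_k^2 = F_k F_{k+1} - F_{k-1} F_k). Then
sum_{k=15}^{45} F_k^2 = F_45 F_46 - F_14 F_15.
Computing: F_45 = 1134903170, F_46 = 1836311903, F_14 = 377, F_15 = 610.
Sum = 1134903170 * 1836311903 - 377 * 610 = 2084036199823202540.

2084036199823202540


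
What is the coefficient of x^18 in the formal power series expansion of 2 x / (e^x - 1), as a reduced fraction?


The exponential generating function for Bernoulli numbers is
x / (e^x - 1) = sum_{k>=0} B_k x^k / k!.
So the coefficient of x^18 in 2 x / (e^x - 1) is 2 B_18 / 18!.
Computing: B_18 = 43867/798, 18! = 6402373705728000, giving
2 * 43867/798 / 6402373705728000 = 43867/2554547108585472000.

43867/2554547108585472000


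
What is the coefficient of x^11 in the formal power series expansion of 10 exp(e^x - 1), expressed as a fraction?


exp(e^x - 1) is the exponential generating function for the Bell numbers Bell_k: exp(e^x - 1) = sum_{k>=0} Bell_k x^k / k!.
So the coefficient of x^11 in 10 exp(e^x - 1) is 10 Bell_11 / 11!.
Computing: Bell_11 = 678570 and 11! = 39916800, giving
10 * 678570/39916800 = 22619/133056.

22619/133056


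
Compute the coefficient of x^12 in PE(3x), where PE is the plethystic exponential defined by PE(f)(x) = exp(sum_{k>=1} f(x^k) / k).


With f(x) = 3x, the exponent is sum_{k>=1} 3 x^k / k = 3 * (-ln(1 - x)). Exponentiating:
PE(3x) = exp(-3 ln(1 - x)) = 1/(1 - x)^3.
By the negative binomial expansion, [x^n] 1/(1 - x)^3 = C(n + 2, 2).
For n = 12: C(14, 2) = 91.

91


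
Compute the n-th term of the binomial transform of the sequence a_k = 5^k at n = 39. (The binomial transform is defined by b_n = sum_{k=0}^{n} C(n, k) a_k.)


With a_k = 5^k, b_n = sum_{k=0}^{n} C(n, k) 5^k = (1 + 5)^n by the binomial theorem.
For n = 39: (1 + 5)^39 = 6^39 = 2227915756473955677973140996096.

2227915756473955677973140996096


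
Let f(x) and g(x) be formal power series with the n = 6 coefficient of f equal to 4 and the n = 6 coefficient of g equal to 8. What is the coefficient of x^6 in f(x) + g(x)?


Addition of formal power series is termwise.
The coefficient of x^6 in f + g = 4 + 8
= 12

12


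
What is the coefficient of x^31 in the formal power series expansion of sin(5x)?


The Maclaurin series is sin(t) = sum_{k>=0} (-1)^k t^(2k+1) / (2k+1)!, so substituting t = 5x, only odd powers of x are nonzero, with coefficient of x^(2k+1) equal to (-1)^k 5^(2k+1) / (2k+1)!.
Write 31 = 2*15 + 1, giving the coefficient (-1)^15 * 5^31 / 31! = -4656612873077392578125/8222838654177922817725562880000000 = -59604644775390625/105252334773477412066887204864.

-59604644775390625/105252334773477412066887204864


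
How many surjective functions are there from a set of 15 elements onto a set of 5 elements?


By inclusion-exclusion on which target elements are missed, the number of surjections from an n-set onto a k-set is
surj(n, k) = sum_{j=0}^{k} (-1)^j C(k, j) (k - j)^n.
Equivalently surj(n, k) = k! * S(n, k), where S(n, k) is the Stirling number of the second kind.
For n = 15, k = 5:
S(15, 5) = 210766920, so
surj = 5! * 210766920 = 120 * 210766920 = 25292030400.

25292030400


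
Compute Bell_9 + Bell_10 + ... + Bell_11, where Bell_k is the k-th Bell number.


Recall Bell_k counts set partitions of a k-set (with Bell_0 = 1 by convention).
Bell_9 through Bell_11: 21147, 115975, 678570
Sum = 21147 + 115975 + 678570 = 815692.

815692


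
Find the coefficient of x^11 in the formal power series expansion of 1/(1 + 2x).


Write 1/(1 + c x) = 1/(1 - (-c) x) and apply the geometric-series identity
1/(1 - y) = sum_{k>=0} y^k to get 1/(1 + c x) = sum_{k>=0} (-c)^k x^k.
So the coefficient of x^k is (-c)^k = (-1)^k * c^k.
Here c = 2 and k = 11:
(-2)^11 = -1 * 2048 = -2048

-2048


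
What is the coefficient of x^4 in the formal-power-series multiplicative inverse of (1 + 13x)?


The inverse is 1/(1 + 13x). Apply the geometric identity 1/(1 - y) = sum_{k>=0} y^k with y = -13x:
1/(1 + 13x) = sum_{k>=0} (-13)^k x^k.
So the coefficient of x^4 is (-13)^4 = 28561.

28561


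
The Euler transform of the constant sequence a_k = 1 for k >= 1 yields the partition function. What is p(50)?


The Euler transform converts the sequence a_k = 1 into the number of integer partitions.
Using the recurrence or dynamic programming:
p(50) = 204226

204226


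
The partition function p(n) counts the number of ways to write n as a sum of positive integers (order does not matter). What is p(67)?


Using the generating function prod_{k>=1} 1/(1-x^k), we compute p(67).
By dynamic programming over parts 1 through 67:
p(67) = 2679689

2679689


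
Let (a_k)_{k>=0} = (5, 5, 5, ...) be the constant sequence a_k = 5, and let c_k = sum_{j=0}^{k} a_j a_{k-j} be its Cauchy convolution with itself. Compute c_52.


Since a_j = 5 for all j >= 0, the convolution sum becomes
c_k = sum_{j=0}^{k} 5 * 5 = 25 * (k + 1).
Equivalently, the generating function of (a_k) is 5/(1 - x) and its square is 25/(1 - x)^2 = sum_{k>=0} 25(k + 1) x^k.
For k = 52: 25 * 53 = 1325.

1325


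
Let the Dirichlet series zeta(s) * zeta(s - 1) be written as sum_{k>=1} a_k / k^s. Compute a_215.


Convolution gives a_k = sum_{d | k} d * 1 = sum_{d | k} d = sigma(k), the sum of positive divisors of k.
For k = 215, the divisors are 1, 5, 43, 215, so
sigma(215) = 1 + 5 + 43 + 215 = 264.

264


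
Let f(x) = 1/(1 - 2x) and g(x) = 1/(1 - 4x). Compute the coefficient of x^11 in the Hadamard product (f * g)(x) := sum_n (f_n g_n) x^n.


f has coefficients f_k = 2^k and g has coefficients g_k = 4^k, so the Hadamard product has coefficient (f*g)_k = 2^k * 4^k = 8^k.
For k = 11: 8^11 = 8589934592.

8589934592


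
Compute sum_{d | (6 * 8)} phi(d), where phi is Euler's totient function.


First, 6 * 8 = 48. One classical identity is sum_{d | n} phi(d) = n (each k in [1, n] has a unique gcd with n, and among the k's with gcd(k, n) = n/d there are phi(d) of them). So the sum equals 48. We also verify directly:
Divisors of 48: 1, 2, 3, 4, 6, 8, 12, 16, 24, 48.
phi values: 1, 1, 2, 2, 2, 4, 4, 8, 8, 16.
Sum = 48.

48


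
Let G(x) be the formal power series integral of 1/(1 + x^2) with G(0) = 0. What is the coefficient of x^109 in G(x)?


1/(1 + x^2) = sum_{j>=0} (-1)^j x^(2j). Integrating termwise with G(0) = 0:
G(x) = sum_{j>=0} (-1)^j x^(2j+1) / (2j+1) = arctan(x).
Only odd powers are nonzero. For x^109 write 109 = 2*54 + 1, giving
(-1)^54 / 109 = 1/109 = 1/109.

1/109


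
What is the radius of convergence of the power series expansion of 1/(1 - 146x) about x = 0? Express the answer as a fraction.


Expanding 1/(1 - 146x) = sum_{k>=0} 146^k x^k, the series converges when |146x| < 1, i.e., |x| < 1/146.
So the radius of convergence is 1/146 = 1/146.

1/146


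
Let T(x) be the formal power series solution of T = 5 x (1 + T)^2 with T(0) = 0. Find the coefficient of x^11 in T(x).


Apply the Lagrange inversion formula: if T = 5 x * phi(T) with phi(t) = (1 + t)^2, then [x^n] T = 5^n * (1/n) [t^(n-1)] phi(t)^n = 5^n * (1/n) [t^(n-1)] (1 + t)^(2n) = 5^n * (1/n) C(2n, n-1).
Using the identity C(2n, n-1) = C(2n, n) * n / (n+1), the unscaled factor equals C(2n, n) / (n+1) = C_n, the n-th Catalan number.
For n = 11: C_11 = C(22, 11) / 12 = 705432/12 = 58786.
With the 5^11 = 48828125 factor, the coefficient is 48828125 * 58786 = 2870410156250.

2870410156250


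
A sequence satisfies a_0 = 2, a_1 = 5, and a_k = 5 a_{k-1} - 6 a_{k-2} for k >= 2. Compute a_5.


The characteristic equation is t^2 - 5 t + 6 = 0, with roots r_1 = 2 and r_2 = 3 (so c_1 = r_1 + r_2, c_2 = -r_1 r_2 as required).
One can use the closed form a_n = A r_1^n + B r_2^n, but direct iteration is more reliable:
a_0 = 2, a_1 = 5, a_2 = 13, a_3 = 35, a_4 = 97, a_5 = 275.
So a_5 = 275.

275


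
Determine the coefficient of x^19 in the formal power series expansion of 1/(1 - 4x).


The geometric series identity gives 1/(1 - c x) = sum_{k>=0} c^k x^k, so the coefficient of x^k is c^k.
Here c = 4 and k = 19.
Computing: 4^19 = 274877906944

274877906944


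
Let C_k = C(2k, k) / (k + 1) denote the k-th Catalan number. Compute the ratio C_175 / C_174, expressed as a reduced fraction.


Using C_k = (2k)! / (k! (k+1)!), the ratio C_{k+1}/C_k simplifies to
C_{k+1}/C_k = [(2k+2)! / ((k+1)! (k+2)!)] * [k! (k+1)! / (2k)!]
 = (2k+2)(2k+1) / ((k+1)(k+2)) = 2(2k+1) / (k+2).
For k = 174: 2(2*174 + 1) / (174 + 2) = 698/176 = 349/88.

349/88


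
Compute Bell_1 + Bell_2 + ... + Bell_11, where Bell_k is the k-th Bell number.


Recall Bell_k counts set partitions of a k-set (with Bell_0 = 1 by convention).
Bell_1 through Bell_11: 1, 2, 5, 15, 52, 203, 877, 4140, 21147, 115975, 678570
Sum = 1 + 2 + 5 + 15 + 52 + 203 + 877 + 4140 + 21147 + 115975 + 678570 = 820987.

820987


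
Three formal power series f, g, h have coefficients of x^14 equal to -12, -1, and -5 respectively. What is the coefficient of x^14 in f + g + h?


Series addition is componentwise:
-12 + -1 + -5
= -18

-18


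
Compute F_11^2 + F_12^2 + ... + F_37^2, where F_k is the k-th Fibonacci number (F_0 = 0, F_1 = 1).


There is a standard identity sum_{k=0}^{N} F_k^2 = F_N * F_{N+1} (proved inductively from the telescoping relation F_k^2 = F_k F_{k+1} - F_{k-1} F_k). Then
sum_{k=11}^{37} F_k^2 = F_37 F_38 - F_10 F_11.
Computing: F_37 = 24157817, F_38 = 39088169, F_10 = 55, F_11 = 89.
Sum = 24157817 * 39088169 - 55 * 89 = 944284833562178.

944284833562178


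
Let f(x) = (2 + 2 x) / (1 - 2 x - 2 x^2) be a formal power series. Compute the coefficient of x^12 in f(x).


Write f(x) = sum_{k>=0} a_k x^k. Multiplying both sides by 1 - 2 x - 2 x^2 gives
(1 - 2 x - 2 x^2) sum_{k>=0} a_k x^k = 2 + 2 x.
Matching coefficients:
 x^0: a_0 = 2
 x^1: a_1 - 2 a_0 = 2  =>  a_1 = 2*2 + 2 = 6
 x^k (k >= 2): a_k = 2 a_{k-1} + 2 a_{k-2}.
Iterating: a_2 = 16, a_3 = 44, a_4 = 120, a_5 = 328, a_6 = 896, a_7 = 2448, a_8 = 6688, a_9 = 18272, a_10 = 49920, a_11 = 136384, a_12 = 372608.
So the coefficient of x^12 is 372608.

372608


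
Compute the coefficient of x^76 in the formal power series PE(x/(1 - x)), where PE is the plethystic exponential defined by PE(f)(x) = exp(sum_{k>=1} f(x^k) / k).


For f(x) = x/(1 - x) we have
sum_{k>=1} f(x^k) / k = sum_{k>=1} (1/k) * x^k / (1 - x^k) = sum_{k, m >= 1} x^(k m) / k,
which after exponentiating simplifies to
PE(x/(1 - x)) = prod_{k>=1} 1 / (1 - x^k).
This is the generating function for the partition function p(n), so the coefficient of x^76 is p(76).
Computing p(76) by dynamic programming over parts 1, 2, ..., 76: p(76) = 9289091.

9289091


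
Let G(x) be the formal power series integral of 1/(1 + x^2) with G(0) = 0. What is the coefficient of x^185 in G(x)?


1/(1 + x^2) = sum_{j>=0} (-1)^j x^(2j). Integrating termwise with G(0) = 0:
G(x) = sum_{j>=0} (-1)^j x^(2j+1) / (2j+1) = arctan(x).
Only odd powers are nonzero. For x^185 write 185 = 2*92 + 1, giving
(-1)^92 / 185 = 1/185 = 1/185.

1/185
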